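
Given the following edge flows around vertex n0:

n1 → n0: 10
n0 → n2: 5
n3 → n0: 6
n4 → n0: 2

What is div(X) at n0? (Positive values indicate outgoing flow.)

Divergence = sum of outgoing flows = (-10) + 5 + (-6) + (-2) = -13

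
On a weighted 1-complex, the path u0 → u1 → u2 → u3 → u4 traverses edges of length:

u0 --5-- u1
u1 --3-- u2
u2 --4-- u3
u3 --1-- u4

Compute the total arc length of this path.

Arc length = 5 + 3 + 4 + 1 = 13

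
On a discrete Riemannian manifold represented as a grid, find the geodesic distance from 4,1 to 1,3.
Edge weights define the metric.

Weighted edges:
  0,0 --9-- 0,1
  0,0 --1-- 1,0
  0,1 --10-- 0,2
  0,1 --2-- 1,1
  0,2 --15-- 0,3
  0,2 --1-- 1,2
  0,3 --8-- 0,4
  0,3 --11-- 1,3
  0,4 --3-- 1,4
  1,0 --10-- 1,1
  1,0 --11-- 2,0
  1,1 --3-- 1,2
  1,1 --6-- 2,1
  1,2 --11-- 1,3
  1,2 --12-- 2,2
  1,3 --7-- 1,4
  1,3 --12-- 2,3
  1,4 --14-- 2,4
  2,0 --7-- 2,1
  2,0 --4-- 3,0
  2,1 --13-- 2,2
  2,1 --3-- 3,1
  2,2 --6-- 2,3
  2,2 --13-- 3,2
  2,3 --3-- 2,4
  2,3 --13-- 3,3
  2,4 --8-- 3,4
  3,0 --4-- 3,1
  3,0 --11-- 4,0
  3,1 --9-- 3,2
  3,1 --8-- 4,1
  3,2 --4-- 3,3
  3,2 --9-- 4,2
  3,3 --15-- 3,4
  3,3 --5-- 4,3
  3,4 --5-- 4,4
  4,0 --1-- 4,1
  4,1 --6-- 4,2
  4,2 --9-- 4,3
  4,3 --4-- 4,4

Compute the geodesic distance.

Shortest path: 4,1 → 3,1 → 2,1 → 1,1 → 1,2 → 1,3, total weight = 31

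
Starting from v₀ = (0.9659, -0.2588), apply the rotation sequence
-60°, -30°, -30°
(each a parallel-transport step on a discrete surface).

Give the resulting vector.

Total rotation: (-60°) + (-30°) + (-30°) = -120°. Final vector: (-0.7071, -0.7071)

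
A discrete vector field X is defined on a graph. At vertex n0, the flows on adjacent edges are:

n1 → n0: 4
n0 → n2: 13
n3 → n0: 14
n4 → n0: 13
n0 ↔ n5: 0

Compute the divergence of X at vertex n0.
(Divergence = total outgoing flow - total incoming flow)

Divergence = sum of outgoing flows = (-4) + 13 + (-14) + (-13) + 0 = -18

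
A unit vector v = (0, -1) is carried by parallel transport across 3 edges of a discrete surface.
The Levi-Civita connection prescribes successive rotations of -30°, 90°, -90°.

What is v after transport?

Total rotation: (-30°) + 90° + (-90°) = -30°. Final vector: (-0.5000, -0.8660)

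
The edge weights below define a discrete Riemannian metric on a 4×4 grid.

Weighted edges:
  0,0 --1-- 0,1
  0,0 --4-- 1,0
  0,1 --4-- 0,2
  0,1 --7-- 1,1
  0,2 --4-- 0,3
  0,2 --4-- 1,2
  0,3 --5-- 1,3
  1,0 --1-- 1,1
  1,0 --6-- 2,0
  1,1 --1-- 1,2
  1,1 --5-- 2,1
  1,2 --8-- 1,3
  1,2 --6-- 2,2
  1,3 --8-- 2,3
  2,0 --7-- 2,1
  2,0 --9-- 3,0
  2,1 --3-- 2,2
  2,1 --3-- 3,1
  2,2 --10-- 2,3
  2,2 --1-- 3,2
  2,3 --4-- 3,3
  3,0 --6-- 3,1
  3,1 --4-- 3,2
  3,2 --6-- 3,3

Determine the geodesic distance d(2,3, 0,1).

Shortest path: 2,3 → 1,3 → 0,3 → 0,2 → 0,1, total weight = 21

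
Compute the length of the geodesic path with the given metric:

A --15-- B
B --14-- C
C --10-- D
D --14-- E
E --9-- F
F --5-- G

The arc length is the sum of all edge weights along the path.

Arc length = 15 + 14 + 10 + 14 + 9 + 5 = 67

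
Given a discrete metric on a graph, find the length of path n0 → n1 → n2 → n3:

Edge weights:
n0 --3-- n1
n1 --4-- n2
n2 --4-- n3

Arc length = 3 + 4 + 4 = 11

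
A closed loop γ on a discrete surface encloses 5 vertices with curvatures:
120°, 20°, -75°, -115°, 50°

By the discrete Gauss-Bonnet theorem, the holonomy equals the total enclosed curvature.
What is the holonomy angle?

Holonomy = total enclosed curvature = 120° + 20° + (-75°) + (-115°) + 50° = 0°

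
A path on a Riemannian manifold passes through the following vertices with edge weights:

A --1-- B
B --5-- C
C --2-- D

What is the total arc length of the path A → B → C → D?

Arc length = 1 + 5 + 2 = 8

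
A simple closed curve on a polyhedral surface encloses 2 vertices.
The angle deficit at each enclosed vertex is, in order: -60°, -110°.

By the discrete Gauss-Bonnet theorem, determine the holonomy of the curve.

Holonomy = total enclosed curvature = (-60°) + (-110°) = -170°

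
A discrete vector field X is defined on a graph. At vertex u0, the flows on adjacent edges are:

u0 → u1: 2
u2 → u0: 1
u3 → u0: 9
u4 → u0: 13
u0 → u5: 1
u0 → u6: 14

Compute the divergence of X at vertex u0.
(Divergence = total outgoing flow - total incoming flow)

Divergence = sum of outgoing flows = 2 + (-1) + (-9) + (-13) + 1 + 14 = -6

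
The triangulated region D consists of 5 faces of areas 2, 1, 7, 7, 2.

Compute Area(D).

2 + 1 + 7 + 7 + 2 = 19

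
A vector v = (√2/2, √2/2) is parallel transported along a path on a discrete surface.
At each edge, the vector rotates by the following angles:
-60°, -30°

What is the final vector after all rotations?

Total rotation: (-60°) + (-30°) = -90°. Final vector: (0.7071, -0.7071)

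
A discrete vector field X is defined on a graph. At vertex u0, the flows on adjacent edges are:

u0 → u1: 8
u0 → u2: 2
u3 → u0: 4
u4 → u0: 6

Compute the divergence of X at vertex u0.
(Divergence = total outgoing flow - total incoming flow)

Divergence = sum of outgoing flows = 8 + 2 + (-4) + (-6) = 0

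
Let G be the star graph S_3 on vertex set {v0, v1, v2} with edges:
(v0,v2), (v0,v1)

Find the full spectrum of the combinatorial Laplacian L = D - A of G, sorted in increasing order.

The star S_3 is the complete bipartite graph K_{1,2} (one hub of degree 2, 2 leaves of degree 1). The Laplacian spectrum of K_{p,q} is 0, p (multiplicity q−1), q (multiplicity p−1), p+q. With p = 1, q = 2: 0 once, 1 with multiplicity 1, and 3 once. (Check: trace L = sum of degrees = 4 = 1·1 + 3.)
Laplacian eigenvalues (increasing order): [0.0, 1.0, 3.0]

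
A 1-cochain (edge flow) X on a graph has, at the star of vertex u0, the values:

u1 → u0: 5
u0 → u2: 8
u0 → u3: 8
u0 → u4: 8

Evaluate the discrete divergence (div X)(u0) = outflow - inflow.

Divergence = sum of outgoing flows = (-5) + 8 + 8 + 8 = 19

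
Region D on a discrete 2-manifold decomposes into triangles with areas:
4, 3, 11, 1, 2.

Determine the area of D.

4 + 3 + 11 + 1 + 2 = 21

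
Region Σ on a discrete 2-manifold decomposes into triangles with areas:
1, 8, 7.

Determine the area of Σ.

1 + 8 + 7 = 16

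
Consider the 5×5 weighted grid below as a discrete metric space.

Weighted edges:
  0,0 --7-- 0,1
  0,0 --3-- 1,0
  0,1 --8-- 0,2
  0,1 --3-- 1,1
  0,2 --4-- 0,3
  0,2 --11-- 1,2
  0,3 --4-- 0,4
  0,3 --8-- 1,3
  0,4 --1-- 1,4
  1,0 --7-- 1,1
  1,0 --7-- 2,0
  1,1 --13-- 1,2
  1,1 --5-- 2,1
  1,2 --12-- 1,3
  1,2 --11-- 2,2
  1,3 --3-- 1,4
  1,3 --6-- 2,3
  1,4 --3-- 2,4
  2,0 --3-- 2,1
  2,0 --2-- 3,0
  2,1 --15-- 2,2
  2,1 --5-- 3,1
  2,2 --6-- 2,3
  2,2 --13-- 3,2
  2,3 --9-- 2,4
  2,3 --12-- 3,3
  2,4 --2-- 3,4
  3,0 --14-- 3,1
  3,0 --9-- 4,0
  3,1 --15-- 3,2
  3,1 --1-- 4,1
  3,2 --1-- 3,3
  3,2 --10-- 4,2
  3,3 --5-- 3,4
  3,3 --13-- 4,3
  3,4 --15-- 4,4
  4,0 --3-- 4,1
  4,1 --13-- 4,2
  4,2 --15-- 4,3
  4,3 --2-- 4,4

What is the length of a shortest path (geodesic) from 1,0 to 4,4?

Shortest path: 1,0 → 2,0 → 2,1 → 3,1 → 4,1 → 4,2 → 4,3 → 4,4, total weight = 46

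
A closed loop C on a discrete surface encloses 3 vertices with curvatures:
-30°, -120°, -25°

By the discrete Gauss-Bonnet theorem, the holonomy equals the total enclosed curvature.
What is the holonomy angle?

Holonomy = total enclosed curvature = (-30°) + (-120°) + (-25°) = -175°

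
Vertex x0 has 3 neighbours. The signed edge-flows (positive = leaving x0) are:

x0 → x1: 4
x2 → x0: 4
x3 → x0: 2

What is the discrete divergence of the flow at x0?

Divergence = sum of outgoing flows = 4 + (-4) + (-2) = -2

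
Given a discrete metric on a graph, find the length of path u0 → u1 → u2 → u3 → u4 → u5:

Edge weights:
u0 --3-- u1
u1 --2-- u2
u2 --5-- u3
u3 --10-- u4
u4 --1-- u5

Arc length = 3 + 2 + 5 + 10 + 1 = 21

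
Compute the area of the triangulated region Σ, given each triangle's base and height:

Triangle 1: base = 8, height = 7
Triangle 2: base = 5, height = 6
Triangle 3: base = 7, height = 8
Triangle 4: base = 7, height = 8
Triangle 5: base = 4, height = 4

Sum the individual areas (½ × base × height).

(1/2)×8×7 + (1/2)×5×6 + (1/2)×7×8 + (1/2)×7×8 + (1/2)×4×4 = 107.0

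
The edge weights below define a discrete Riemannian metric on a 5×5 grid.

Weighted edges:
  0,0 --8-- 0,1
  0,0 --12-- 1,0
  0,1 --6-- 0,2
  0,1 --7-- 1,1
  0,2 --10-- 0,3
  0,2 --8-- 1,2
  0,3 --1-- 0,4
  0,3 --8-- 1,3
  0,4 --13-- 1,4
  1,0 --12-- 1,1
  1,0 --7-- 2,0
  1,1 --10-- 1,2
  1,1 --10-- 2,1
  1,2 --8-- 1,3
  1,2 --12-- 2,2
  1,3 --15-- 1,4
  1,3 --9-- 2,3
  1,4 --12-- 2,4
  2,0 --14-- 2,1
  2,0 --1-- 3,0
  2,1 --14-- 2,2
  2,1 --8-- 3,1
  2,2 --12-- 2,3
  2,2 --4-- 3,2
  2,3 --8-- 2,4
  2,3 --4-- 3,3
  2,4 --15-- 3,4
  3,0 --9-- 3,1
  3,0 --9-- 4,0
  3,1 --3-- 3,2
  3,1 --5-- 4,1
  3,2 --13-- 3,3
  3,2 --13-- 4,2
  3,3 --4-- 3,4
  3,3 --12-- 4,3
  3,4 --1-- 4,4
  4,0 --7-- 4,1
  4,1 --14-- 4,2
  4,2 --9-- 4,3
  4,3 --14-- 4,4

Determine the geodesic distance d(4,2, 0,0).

Shortest path: 4,2 → 3,2 → 3,1 → 3,0 → 2,0 → 1,0 → 0,0, total weight = 45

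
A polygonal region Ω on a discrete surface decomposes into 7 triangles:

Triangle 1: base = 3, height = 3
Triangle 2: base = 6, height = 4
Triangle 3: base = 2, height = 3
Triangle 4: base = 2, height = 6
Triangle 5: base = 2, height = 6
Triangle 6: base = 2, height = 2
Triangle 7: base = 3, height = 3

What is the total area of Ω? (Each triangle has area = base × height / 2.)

(1/2)×3×3 + (1/2)×6×4 + (1/2)×2×3 + (1/2)×2×6 + (1/2)×2×6 + (1/2)×2×2 + (1/2)×3×3 = 38.0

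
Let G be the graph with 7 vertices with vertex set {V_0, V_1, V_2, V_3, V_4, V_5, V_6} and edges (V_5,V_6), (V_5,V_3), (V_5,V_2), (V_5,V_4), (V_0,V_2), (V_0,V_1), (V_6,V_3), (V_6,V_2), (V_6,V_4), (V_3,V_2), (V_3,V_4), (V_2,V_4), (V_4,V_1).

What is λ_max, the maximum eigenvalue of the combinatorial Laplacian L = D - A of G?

Degrees: deg(V_0) = 2, deg(V_1) = 2, deg(V_2) = 5, deg(V_3) = 4, deg(V_4) = 5, deg(V_5) = 4, deg(V_6) = 4.
L = D − A with rows/columns ordered (V_0, V_1, V_2, V_3, V_4, V_5, V_6):
  [ 2, -1, -1,  0,  0,  0,  0]
  [-1,  2,  0,  0, -1,  0,  0]
  [-1,  0,  5, -1, -1, -1, -1]
  [ 0,  0, -1,  4, -1, -1, -1]
  [ 0, -1, -1, -1,  5, -1, -1]
  [ 0,  0, -1, -1, -1,  4, -1]
  [ 0,  0, -1, -1, -1, -1,  4]
Characteristic polynomial: det(λI − L) = λ(λ² − 7λ + 7)(λ² − 9λ + 17)(λ − 5)².
Roots: λ = 0; (λ² − 7λ + 7) = 0 ⇒ λ = (7 ± √21)/2 ≈ 1.2087, 5.7913; (λ² − 9λ + 17) = 0 ⇒ λ = (9 ± √13)/2 ≈ 2.6972, 6.3028; (λ − 5) = 0 ⇒ λ = 5 (multiplicity 2).
(Check: the roots sum (with multiplicity) to 26, matching trace L = Σdeg = 2·13 = 26.)
Laplacian eigenvalues: [0.0, 1.2087, 2.6972, 5.0, 5.0, 5.7913, 6.3028]. Largest eigenvalue (spectral radius) = 6.3028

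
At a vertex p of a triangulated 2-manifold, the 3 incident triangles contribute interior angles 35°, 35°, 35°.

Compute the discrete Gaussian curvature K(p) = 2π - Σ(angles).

Sum of angles = 105°. K = 360° - 105° = 255°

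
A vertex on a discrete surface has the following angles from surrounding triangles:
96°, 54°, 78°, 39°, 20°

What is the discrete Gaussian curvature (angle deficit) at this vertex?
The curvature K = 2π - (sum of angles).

Sum of angles = 287°. K = 360° - 287° = 73° = 73π/180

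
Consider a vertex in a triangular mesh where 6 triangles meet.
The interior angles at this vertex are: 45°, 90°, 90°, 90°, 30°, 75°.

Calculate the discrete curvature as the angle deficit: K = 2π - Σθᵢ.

Sum of angles = 420°. K = 360° - 420° = -60° = -π/3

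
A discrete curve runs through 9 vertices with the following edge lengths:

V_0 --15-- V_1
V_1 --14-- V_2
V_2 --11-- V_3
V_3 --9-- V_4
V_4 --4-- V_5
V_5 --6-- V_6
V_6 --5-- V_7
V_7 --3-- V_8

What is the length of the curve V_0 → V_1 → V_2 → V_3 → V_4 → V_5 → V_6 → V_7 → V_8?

Arc length = 15 + 14 + 11 + 9 + 4 + 6 + 5 + 3 = 67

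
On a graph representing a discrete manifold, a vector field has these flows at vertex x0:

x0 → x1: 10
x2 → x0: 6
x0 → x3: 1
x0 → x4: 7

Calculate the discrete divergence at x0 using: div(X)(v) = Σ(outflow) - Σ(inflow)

Divergence = sum of outgoing flows = 10 + (-6) + 1 + 7 = 12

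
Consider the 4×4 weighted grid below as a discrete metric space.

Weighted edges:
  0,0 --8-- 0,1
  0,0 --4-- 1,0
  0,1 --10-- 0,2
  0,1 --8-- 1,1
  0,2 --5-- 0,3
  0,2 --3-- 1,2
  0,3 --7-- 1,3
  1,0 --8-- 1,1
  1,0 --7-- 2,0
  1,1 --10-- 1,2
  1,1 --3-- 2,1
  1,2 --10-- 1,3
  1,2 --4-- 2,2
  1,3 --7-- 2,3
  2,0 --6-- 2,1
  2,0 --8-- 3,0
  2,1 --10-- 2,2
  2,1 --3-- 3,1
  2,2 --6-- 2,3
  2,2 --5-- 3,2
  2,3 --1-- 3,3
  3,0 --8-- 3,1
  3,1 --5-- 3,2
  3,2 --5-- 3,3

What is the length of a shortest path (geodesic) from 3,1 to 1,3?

Shortest path: 3,1 → 3,2 → 3,3 → 2,3 → 1,3, total weight = 18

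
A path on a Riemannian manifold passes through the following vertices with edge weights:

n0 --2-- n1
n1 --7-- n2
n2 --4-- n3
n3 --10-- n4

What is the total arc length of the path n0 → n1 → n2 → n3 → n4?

Arc length = 2 + 7 + 4 + 10 = 23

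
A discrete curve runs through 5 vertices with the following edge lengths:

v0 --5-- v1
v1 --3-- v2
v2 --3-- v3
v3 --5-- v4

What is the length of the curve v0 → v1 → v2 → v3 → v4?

Arc length = 5 + 3 + 3 + 5 = 16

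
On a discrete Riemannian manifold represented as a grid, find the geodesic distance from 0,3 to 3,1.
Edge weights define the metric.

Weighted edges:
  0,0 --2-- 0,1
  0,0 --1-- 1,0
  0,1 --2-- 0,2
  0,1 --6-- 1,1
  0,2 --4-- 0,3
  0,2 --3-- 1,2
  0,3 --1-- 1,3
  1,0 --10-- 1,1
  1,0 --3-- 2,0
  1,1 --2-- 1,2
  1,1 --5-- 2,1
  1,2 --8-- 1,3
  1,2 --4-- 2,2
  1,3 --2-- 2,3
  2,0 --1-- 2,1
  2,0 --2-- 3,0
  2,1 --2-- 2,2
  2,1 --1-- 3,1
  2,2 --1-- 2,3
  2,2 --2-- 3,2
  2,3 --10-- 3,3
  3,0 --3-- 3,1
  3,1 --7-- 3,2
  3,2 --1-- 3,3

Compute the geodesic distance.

Shortest path: 0,3 → 1,3 → 2,3 → 2,2 → 2,1 → 3,1, total weight = 7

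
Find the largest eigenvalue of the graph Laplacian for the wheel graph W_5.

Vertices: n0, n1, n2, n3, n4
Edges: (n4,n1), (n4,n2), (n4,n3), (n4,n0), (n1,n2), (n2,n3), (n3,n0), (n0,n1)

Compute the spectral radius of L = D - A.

The wheel W_5 is the join K_1 ∨ C_4 (a hub joined to every vertex of a cycle of length 4). For a join G ∨ H (G on p vertices, H on q vertices) the Laplacian spectrum is 0, p+q, the eigenvalues of L(G) other than one 0 each shifted by +q, and the eigenvalues of L(H) other than one 0 each shifted by +p. With G = K_1 (p = 1, nothing left after dropping its 0) and H = C_4 (q = 4, eigenvalues 2 − 2cos(2πk/4), k = 0, …, 3; drop k = 0), the spectrum of W_5 is 0, 5, and 1 + (2 − 2cos(2πk/4)) = 3 − 2cos(2πk/4) for k = 1, …, 3:
k=1: 3 − 2cos(π/2) = 3.0; k=2: 3 − 2cos(π) = 5.0; k=3: 3 − 2cos(3π/2) = 3.0.
Laplacian eigenvalues: [0.0, 3.0, 3.0, 5.0, 5.0]. Largest eigenvalue (spectral radius) = 5.0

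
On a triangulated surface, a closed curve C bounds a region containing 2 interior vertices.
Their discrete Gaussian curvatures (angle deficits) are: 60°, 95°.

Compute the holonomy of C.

Holonomy = total enclosed curvature = 60° + 95° = 155°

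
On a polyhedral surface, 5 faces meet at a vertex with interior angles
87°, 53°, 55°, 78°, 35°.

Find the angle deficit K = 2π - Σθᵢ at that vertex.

Sum of angles = 308°. K = 360° - 308° = 52° = 13π/45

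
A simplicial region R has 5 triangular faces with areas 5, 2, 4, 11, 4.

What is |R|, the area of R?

5 + 2 + 4 + 11 + 4 = 26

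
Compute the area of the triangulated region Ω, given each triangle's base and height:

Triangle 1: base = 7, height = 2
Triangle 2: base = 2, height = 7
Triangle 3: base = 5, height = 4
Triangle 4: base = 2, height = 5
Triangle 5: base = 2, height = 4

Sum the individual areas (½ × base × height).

(1/2)×7×2 + (1/2)×2×7 + (1/2)×5×4 + (1/2)×2×5 + (1/2)×2×4 = 33.0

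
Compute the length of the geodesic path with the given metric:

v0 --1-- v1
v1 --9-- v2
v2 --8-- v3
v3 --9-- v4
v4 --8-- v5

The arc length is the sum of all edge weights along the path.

Arc length = 1 + 9 + 8 + 9 + 8 = 35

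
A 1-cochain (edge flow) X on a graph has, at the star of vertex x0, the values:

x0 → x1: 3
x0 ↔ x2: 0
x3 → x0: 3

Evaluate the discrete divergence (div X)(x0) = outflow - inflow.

Divergence = sum of outgoing flows = 3 + 0 + (-3) = 0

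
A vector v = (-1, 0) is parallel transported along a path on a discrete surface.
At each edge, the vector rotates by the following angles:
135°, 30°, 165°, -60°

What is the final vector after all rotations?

Total rotation: 135° + 30° + 165° + (-60°) = 270° ≡ -90° (mod 360°). Final vector: (0, 1)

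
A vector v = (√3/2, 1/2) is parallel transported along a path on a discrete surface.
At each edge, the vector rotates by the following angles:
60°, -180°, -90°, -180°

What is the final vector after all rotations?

Total rotation: 60° + (-180°) + (-90°) + (-180°) = -390° ≡ -30° (mod 360°). Final vector: (1, 0)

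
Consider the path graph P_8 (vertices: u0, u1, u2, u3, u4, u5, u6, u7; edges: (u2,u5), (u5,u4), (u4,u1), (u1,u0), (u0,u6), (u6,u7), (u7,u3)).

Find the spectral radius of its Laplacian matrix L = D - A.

The path graph P_n has Laplacian eigenvalues λ_k = 2 − 2cos(kπ/n), k = 0, 1, …, n−1. Here n = 8:
k=0: 2 − 2cos(0) = 0.0; k=1: 2 − 2cos(π/8) = 0.1522; k=2: 2 − 2cos(π/4) = 0.5858; k=3: 2 − 2cos(3π/8) = 1.2346; k=4: 2 − 2cos(π/2) = 2.0; k=5: 2 − 2cos(5π/8) = 2.7654; k=6: 2 − 2cos(3π/4) = 3.4142; k=7: 2 − 2cos(7π/8) = 3.8478.
Laplacian eigenvalues: [0.0, 0.1522, 0.5858, 1.2346, 2.0, 2.7654, 3.4142, 3.8478]. Largest eigenvalue (spectral radius) = 3.8478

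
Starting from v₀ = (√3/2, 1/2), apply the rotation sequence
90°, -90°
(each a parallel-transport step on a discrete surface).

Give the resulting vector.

Total rotation: 90° + (-90°) = 0°. Final vector: (0.8660, 0.5000)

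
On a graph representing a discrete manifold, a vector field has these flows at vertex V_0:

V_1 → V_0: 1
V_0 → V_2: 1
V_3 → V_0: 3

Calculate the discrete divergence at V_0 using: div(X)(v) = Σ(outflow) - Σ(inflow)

Divergence = sum of outgoing flows = (-1) + 1 + (-3) = -3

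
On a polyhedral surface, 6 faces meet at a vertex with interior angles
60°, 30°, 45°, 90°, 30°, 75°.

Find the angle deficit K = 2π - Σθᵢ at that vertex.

Sum of angles = 330°. K = 360° - 330° = 30° = π/6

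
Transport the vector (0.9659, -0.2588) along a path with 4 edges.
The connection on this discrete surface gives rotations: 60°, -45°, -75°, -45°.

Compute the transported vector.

Total rotation: 60° + (-45°) + (-75°) + (-45°) = -105°. Final vector: (-0.5000, -0.8660)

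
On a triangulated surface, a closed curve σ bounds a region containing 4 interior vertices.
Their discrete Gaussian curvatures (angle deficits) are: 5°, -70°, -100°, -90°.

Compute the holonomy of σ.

Holonomy = total enclosed curvature = 5° + (-70°) + (-100°) + (-90°) = -255°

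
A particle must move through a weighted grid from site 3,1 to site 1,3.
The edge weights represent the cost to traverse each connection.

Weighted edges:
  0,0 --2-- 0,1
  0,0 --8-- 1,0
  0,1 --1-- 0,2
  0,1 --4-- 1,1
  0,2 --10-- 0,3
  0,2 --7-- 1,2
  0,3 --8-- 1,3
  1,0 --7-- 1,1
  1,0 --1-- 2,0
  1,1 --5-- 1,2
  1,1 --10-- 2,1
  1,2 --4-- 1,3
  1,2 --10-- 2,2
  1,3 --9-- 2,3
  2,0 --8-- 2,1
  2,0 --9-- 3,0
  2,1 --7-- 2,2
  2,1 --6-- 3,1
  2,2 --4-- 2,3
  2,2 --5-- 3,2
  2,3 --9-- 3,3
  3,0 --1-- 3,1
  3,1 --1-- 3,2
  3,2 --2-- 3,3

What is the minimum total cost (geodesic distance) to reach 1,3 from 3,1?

Shortest path: 3,1 → 3,2 → 2,2 → 2,3 → 1,3, total weight = 19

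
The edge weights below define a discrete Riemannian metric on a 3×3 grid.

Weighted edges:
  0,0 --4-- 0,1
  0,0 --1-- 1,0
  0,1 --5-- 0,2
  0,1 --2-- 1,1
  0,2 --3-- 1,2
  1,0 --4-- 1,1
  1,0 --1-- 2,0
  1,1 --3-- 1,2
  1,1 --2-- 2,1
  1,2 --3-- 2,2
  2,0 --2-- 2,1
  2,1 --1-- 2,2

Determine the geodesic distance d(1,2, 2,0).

Shortest path: 1,2 → 2,2 → 2,1 → 2,0, total weight = 6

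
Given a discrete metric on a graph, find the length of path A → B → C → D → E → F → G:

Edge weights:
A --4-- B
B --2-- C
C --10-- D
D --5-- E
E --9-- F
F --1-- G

Arc length = 4 + 2 + 10 + 5 + 9 + 1 = 31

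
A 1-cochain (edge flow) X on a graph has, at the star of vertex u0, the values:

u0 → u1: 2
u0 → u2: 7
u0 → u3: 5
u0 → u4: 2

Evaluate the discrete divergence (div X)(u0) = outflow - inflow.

Divergence = sum of outgoing flows = 2 + 7 + 5 + 2 = 16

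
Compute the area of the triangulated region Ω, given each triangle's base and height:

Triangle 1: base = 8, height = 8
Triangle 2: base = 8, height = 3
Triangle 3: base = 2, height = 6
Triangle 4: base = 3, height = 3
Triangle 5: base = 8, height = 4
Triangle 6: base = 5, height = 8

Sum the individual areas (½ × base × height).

(1/2)×8×8 + (1/2)×8×3 + (1/2)×2×6 + (1/2)×3×3 + (1/2)×8×4 + (1/2)×5×8 = 90.5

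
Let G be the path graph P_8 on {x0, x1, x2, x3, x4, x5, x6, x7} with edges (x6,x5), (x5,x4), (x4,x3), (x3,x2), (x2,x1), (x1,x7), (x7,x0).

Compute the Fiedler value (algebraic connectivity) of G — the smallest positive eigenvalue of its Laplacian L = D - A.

The path graph P_n has Laplacian eigenvalues λ_k = 2 − 2cos(kπ/n), k = 0, 1, …, n−1. Here n = 8:
k=0: 2 − 2cos(0) = 0.0; k=1: 2 − 2cos(π/8) = 0.1522; k=2: 2 − 2cos(π/4) = 0.5858; k=3: 2 − 2cos(3π/8) = 1.2346; k=4: 2 − 2cos(π/2) = 2.0; k=5: 2 − 2cos(5π/8) = 2.7654; k=6: 2 − 2cos(3π/4) = 3.4142; k=7: 2 − 2cos(7π/8) = 3.8478.
Laplacian eigenvalues: [0.0, 0.1522, 0.5858, 1.2346, 2.0, 2.7654, 3.4142, 3.8478]. Algebraic connectivity (smallest non-zero eigenvalue) = 0.1522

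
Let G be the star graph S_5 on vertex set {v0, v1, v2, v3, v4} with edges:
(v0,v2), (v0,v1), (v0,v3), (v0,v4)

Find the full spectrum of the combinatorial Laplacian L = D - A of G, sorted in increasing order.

The star S_5 is the complete bipartite graph K_{1,4} (one hub of degree 4, 4 leaves of degree 1). The Laplacian spectrum of K_{p,q} is 0, p (multiplicity q−1), q (multiplicity p−1), p+q. With p = 1, q = 4: 0 once, 1 with multiplicity 3, and 5 once. (Check: trace L = sum of degrees = 8 = 3·1 + 5.)
Laplacian eigenvalues (increasing order): [0.0, 1.0, 1.0, 1.0, 5.0]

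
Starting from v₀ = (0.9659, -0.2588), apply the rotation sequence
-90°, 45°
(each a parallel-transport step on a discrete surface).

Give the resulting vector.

Total rotation: (-90°) + 45° = -45°. Final vector: (0.5000, -0.8660)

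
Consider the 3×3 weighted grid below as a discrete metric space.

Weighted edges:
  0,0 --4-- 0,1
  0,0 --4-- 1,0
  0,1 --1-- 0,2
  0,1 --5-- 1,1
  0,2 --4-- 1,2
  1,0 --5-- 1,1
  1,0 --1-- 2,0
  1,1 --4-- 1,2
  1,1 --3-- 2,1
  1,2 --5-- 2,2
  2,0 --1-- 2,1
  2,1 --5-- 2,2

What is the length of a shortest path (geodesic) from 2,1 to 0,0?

Shortest path: 2,1 → 2,0 → 1,0 → 0,0, total weight = 6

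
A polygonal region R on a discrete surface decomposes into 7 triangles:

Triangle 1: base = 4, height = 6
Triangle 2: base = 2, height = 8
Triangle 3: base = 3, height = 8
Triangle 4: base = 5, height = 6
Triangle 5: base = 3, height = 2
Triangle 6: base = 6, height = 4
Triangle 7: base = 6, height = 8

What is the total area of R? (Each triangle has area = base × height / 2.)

(1/2)×4×6 + (1/2)×2×8 + (1/2)×3×8 + (1/2)×5×6 + (1/2)×3×2 + (1/2)×6×4 + (1/2)×6×8 = 86.0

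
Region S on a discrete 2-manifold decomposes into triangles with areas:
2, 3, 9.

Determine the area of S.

2 + 3 + 9 = 14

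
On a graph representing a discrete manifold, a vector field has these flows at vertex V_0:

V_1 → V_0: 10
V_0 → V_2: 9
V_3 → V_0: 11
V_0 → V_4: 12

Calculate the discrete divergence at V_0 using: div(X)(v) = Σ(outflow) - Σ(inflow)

Divergence = sum of outgoing flows = (-10) + 9 + (-11) + 12 = 0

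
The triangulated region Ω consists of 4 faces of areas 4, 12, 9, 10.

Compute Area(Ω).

4 + 12 + 9 + 10 = 35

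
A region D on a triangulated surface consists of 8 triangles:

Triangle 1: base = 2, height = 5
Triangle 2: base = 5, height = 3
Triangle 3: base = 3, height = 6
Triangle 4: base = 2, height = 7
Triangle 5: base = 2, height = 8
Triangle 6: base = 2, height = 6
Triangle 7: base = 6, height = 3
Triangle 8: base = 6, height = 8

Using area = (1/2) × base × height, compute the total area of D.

(1/2)×2×5 + (1/2)×5×3 + (1/2)×3×6 + (1/2)×2×7 + (1/2)×2×8 + (1/2)×2×6 + (1/2)×6×3 + (1/2)×6×8 = 75.5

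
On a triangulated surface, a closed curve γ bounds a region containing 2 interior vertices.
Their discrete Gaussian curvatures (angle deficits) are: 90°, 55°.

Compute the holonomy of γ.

Holonomy = total enclosed curvature = 90° + 55° = 145°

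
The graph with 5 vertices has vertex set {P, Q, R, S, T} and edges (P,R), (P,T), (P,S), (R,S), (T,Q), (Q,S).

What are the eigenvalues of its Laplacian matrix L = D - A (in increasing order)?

Degrees: deg(P) = 3, deg(Q) = 2, deg(R) = 2, deg(S) = 3, deg(T) = 2.
L = D − A with rows/columns ordered (P, Q, R, S, T):
  [ 3,  0, -1, -1, -1]
  [ 0,  2,  0, -1, -1]
  [-1,  0,  2, -1,  0]
  [-1, -1, -1,  3,  0]
  [-1, -1,  0,  0,  2]
Characteristic polynomial: det(λI − L) = λ(λ² − 5λ + 5)(λ² − 7λ + 11).
Roots: λ = 0; (λ² − 5λ + 5) = 0 ⇒ λ = (5 ± √5)/2 ≈ 1.382, 3.618; (λ² − 7λ + 11) = 0 ⇒ λ = (7 ± √5)/2 ≈ 2.382, 4.618.
(Check: the roots sum (with multiplicity) to 12, matching trace L = Σdeg = 2·6 = 12.)
Laplacian eigenvalues (increasing order): [0.0, 1.382, 2.382, 3.618, 4.618]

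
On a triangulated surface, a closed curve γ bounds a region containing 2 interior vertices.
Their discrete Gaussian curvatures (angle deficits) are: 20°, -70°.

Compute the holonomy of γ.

Holonomy = total enclosed curvature = 20° + (-70°) = -50°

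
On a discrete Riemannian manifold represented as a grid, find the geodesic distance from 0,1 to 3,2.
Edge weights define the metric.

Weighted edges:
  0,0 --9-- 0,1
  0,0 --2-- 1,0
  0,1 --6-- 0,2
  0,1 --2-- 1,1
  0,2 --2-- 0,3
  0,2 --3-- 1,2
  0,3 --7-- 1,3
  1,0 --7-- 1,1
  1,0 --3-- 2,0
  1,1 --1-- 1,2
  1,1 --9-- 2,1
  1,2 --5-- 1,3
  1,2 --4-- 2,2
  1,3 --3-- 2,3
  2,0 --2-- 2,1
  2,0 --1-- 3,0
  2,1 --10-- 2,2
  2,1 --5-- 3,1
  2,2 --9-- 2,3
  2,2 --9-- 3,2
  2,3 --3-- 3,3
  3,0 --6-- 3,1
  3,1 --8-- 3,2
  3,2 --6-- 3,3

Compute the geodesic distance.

Shortest path: 0,1 → 1,1 → 1,2 → 2,2 → 3,2, total weight = 16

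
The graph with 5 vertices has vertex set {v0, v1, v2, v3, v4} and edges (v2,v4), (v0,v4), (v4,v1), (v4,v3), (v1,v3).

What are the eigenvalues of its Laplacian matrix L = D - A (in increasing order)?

Degrees: deg(v0) = 1, deg(v1) = 2, deg(v2) = 1, deg(v3) = 2, deg(v4) = 4.
L = D − A with rows/columns ordered (v0, v1, v2, v3, v4):
  [ 1,  0,  0,  0, -1]
  [ 0,  2,  0, -1, -1]
  [ 0,  0,  1,  0, -1]
  [ 0, -1,  0,  2, -1]
  [-1, -1, -1, -1,  4]
Characteristic polynomial: det(λI − L) = λ(λ − 1)²(λ − 3)(λ − 5).
Roots: λ = 0; (λ − 1) = 0 ⇒ λ = 1 (multiplicity 2); (λ − 3) = 0 ⇒ λ = 3; (λ − 5) = 0 ⇒ λ = 5.
(Check: the roots sum (with multiplicity) to 10, matching trace L = Σdeg = 2·5 = 10.)
Laplacian eigenvalues (increasing order): [0.0, 1.0, 1.0, 3.0, 5.0]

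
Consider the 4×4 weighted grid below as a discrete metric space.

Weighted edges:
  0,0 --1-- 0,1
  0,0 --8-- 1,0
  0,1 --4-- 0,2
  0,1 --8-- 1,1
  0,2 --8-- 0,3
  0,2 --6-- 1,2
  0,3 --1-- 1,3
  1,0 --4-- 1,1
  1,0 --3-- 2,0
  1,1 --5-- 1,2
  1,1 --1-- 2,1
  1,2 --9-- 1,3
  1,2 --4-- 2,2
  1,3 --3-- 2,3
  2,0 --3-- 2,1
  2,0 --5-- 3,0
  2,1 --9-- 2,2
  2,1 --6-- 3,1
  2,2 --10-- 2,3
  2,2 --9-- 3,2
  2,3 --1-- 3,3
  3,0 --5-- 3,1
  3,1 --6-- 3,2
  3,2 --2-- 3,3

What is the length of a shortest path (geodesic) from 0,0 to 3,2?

Shortest path: 0,0 → 0,1 → 0,2 → 0,3 → 1,3 → 2,3 → 3,3 → 3,2, total weight = 20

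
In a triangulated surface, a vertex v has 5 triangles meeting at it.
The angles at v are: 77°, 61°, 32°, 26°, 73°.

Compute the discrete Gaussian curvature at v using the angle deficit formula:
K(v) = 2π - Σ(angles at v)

Sum of angles = 269°. K = 360° - 269° = 91° = 91π/180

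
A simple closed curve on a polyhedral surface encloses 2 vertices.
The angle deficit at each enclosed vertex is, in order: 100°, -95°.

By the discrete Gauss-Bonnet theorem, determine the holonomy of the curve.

Holonomy = total enclosed curvature = 100° + (-95°) = 5°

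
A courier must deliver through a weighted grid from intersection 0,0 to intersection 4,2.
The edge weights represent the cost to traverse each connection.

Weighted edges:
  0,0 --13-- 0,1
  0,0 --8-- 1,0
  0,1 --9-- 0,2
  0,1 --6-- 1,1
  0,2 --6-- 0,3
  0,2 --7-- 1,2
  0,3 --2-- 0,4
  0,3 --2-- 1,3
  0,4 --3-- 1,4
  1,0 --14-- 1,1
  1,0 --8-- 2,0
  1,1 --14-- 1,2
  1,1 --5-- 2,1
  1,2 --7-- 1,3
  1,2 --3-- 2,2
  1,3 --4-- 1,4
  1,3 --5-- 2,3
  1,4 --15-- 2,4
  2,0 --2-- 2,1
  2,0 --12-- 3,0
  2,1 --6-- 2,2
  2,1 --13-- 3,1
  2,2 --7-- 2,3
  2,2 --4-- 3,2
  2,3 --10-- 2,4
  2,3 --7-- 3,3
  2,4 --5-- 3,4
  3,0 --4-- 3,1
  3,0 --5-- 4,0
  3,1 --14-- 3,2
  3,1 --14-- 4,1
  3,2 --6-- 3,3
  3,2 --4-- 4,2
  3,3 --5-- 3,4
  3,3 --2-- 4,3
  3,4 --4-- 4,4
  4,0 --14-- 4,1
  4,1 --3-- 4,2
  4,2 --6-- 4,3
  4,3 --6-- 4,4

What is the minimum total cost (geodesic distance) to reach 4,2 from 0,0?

Shortest path: 0,0 → 1,0 → 2,0 → 2,1 → 2,2 → 3,2 → 4,2, total weight = 32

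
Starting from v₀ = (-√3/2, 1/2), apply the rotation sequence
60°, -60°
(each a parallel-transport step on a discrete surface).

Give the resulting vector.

Total rotation: 60° + (-60°) = 0°. Final vector: (-0.8660, 0.5000)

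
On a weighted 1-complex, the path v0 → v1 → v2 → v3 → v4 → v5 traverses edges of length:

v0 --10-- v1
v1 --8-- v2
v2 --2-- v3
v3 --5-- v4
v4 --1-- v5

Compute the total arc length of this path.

Arc length = 10 + 8 + 2 + 5 + 1 = 26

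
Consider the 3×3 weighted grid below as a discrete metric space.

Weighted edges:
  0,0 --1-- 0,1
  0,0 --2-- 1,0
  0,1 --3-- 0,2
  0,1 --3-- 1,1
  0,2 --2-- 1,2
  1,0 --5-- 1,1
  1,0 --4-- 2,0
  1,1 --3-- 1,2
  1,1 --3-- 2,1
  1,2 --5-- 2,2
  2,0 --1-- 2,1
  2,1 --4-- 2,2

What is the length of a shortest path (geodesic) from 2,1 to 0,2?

Shortest path: 2,1 → 1,1 → 1,2 → 0,2, total weight = 8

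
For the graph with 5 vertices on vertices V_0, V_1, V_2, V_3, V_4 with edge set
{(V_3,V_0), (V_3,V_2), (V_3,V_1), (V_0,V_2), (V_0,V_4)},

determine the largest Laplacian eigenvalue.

Degrees: deg(V_0) = 3, deg(V_1) = 1, deg(V_2) = 2, deg(V_3) = 3, deg(V_4) = 1.
L = D − A with rows/columns ordered (V_0, V_1, V_2, V_3, V_4):
  [ 3,  0, -1, -1, -1]
  [ 0,  1,  0, -1,  0]
  [-1,  0,  2, -1,  0]
  [-1, -1, -1,  3,  0]
  [-1,  0,  0,  0,  1]
Characteristic polynomial: det(λI − L) = λ(λ² − 5λ + 3)(λ² − 5λ + 5).
Roots: λ = 0; (λ² − 5λ + 3) = 0 ⇒ λ = (5 ± √13)/2 ≈ 0.6972, 4.3028; (λ² − 5λ + 5) = 0 ⇒ λ = (5 ± √5)/2 ≈ 1.382, 3.618.
(Check: the roots sum (with multiplicity) to 10, matching trace L = Σdeg = 2·5 = 10.)
Laplacian eigenvalues: [0.0, 0.6972, 1.382, 3.618, 4.3028]. Largest eigenvalue (spectral radius) = 4.3028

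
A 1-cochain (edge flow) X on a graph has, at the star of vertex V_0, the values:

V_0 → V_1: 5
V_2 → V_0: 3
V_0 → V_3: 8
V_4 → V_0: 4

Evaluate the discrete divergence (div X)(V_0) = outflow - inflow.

Divergence = sum of outgoing flows = 5 + (-3) + 8 + (-4) = 6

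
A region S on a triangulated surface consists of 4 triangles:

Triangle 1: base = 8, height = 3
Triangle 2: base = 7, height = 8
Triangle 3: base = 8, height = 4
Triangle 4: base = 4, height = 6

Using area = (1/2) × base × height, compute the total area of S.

(1/2)×8×3 + (1/2)×7×8 + (1/2)×8×4 + (1/2)×4×6 = 68.0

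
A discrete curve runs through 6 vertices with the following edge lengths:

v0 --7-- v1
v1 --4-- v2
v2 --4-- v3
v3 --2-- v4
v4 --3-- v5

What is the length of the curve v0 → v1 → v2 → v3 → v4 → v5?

Arc length = 7 + 4 + 4 + 2 + 3 = 20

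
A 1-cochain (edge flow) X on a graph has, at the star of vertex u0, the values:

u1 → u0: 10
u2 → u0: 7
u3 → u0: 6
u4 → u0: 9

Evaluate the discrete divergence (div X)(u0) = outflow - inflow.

Divergence = sum of outgoing flows = (-10) + (-7) + (-6) + (-9) = -32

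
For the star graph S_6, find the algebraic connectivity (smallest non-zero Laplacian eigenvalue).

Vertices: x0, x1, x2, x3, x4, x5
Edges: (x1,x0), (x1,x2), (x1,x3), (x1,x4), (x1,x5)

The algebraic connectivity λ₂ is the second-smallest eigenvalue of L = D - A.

The star S_6 is the complete bipartite graph K_{1,5} (one hub of degree 5, 5 leaves of degree 1). The Laplacian spectrum of K_{p,q} is 0, p (multiplicity q−1), q (multiplicity p−1), p+q. With p = 1, q = 5: 0 once, 1 with multiplicity 4, and 6 once. (Check: trace L = sum of degrees = 10 = 4·1 + 6.)
Laplacian eigenvalues: [0.0, 1.0, 1.0, 1.0, 1.0, 6.0]. Algebraic connectivity (smallest non-zero eigenvalue) = 1.0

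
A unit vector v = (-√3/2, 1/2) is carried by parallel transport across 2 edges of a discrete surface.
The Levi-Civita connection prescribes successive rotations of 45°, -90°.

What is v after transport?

Total rotation: 45° + (-90°) = -45°. Final vector: (-0.2588, 0.9659)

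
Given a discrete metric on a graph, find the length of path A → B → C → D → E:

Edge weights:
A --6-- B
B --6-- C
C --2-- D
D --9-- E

Arc length = 6 + 6 + 2 + 9 = 23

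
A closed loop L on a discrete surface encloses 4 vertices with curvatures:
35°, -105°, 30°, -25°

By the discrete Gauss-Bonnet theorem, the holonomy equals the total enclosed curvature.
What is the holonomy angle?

Holonomy = total enclosed curvature = 35° + (-105°) + 30° + (-25°) = -65°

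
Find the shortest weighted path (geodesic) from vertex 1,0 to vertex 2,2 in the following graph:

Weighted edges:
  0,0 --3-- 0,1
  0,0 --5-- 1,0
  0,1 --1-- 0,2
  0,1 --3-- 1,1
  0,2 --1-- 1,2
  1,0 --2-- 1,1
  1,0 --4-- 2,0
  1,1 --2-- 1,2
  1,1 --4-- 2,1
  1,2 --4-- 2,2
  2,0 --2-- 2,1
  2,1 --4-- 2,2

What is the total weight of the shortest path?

Shortest path: 1,0 → 1,1 → 1,2 → 2,2, total weight = 8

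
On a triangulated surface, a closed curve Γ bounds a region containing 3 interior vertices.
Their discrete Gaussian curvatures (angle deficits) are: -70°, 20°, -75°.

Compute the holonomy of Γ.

Holonomy = total enclosed curvature = (-70°) + 20° + (-75°) = -125°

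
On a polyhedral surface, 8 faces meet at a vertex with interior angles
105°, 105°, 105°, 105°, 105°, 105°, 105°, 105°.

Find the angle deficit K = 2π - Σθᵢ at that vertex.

Sum of angles = 840°. K = 360° - 840° = -480°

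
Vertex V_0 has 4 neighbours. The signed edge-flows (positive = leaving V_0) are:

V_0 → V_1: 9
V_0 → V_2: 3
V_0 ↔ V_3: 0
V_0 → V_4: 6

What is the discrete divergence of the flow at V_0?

Divergence = sum of outgoing flows = 9 + 3 + 0 + 6 = 18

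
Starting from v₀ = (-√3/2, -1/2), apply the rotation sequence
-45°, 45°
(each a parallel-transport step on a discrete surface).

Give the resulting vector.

Total rotation: (-45°) + 45° = 0°. Final vector: (-0.8660, -0.5000)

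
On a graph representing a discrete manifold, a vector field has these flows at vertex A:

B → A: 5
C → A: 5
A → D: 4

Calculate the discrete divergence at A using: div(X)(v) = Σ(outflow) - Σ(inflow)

Divergence = sum of outgoing flows = (-5) + (-5) + 4 = -6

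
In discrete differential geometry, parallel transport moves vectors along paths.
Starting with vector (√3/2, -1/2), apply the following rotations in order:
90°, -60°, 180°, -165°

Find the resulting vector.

Total rotation: 90° + (-60°) + 180° + (-165°) = 45°. Final vector: (0.9659, 0.2588)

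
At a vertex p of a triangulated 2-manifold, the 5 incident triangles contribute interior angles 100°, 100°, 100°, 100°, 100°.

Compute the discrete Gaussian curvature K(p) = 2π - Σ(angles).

Sum of angles = 500°. K = 360° - 500° = -140° = -7π/9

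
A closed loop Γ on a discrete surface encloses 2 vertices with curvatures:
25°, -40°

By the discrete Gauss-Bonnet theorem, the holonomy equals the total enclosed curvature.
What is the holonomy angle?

Holonomy = total enclosed curvature = 25° + (-40°) = -15°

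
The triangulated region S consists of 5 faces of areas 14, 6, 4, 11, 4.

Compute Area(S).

14 + 6 + 4 + 11 + 4 = 39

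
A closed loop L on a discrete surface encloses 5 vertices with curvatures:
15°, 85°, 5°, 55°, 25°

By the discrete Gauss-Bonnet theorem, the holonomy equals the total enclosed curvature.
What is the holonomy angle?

Holonomy = total enclosed curvature = 15° + 85° + 5° + 55° + 25° = 185°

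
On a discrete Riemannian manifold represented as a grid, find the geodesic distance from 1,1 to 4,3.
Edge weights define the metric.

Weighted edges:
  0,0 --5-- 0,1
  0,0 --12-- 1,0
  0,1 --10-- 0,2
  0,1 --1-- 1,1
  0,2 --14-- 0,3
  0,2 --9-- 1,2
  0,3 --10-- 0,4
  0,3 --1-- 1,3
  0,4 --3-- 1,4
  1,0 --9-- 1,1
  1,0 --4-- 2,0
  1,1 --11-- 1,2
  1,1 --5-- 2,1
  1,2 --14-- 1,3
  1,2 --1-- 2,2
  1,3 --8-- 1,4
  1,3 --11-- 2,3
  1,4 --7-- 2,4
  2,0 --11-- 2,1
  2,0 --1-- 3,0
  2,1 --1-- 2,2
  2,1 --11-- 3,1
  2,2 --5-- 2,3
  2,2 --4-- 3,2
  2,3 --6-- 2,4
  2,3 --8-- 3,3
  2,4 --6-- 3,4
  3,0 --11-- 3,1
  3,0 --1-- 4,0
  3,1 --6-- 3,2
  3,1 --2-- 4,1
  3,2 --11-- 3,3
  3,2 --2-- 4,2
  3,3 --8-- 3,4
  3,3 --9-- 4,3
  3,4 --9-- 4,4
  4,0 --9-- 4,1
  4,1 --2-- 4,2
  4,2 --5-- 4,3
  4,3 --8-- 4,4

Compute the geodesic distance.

Shortest path: 1,1 → 2,1 → 2,2 → 3,2 → 4,2 → 4,3, total weight = 17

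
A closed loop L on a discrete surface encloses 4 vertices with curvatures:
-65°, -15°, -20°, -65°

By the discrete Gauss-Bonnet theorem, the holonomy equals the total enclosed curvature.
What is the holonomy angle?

Holonomy = total enclosed curvature = (-65°) + (-15°) + (-20°) + (-65°) = -165°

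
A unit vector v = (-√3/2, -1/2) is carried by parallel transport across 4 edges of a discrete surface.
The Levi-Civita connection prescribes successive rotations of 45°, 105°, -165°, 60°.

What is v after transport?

Total rotation: 45° + 105° + (-165°) + 60° = 45°. Final vector: (-0.2588, -0.9659)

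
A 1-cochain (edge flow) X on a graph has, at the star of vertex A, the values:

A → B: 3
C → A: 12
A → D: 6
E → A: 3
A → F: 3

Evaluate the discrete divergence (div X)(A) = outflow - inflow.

Divergence = sum of outgoing flows = 3 + (-12) + 6 + (-3) + 3 = -3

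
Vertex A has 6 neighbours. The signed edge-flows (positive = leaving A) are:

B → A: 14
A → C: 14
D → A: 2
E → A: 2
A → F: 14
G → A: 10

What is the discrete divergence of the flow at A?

Divergence = sum of outgoing flows = (-14) + 14 + (-2) + (-2) + 14 + (-10) = 0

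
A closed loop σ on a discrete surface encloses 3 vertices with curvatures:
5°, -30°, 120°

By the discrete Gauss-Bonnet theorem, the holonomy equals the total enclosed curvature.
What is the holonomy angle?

Holonomy = total enclosed curvature = 5° + (-30°) + 120° = 95°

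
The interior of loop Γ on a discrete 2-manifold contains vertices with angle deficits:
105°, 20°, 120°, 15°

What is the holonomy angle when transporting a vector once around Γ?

Holonomy = total enclosed curvature = 105° + 20° + 120° + 15° = 260°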